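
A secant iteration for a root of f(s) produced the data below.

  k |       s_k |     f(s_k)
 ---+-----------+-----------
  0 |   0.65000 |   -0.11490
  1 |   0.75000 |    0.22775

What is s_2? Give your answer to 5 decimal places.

0.68353

s_2 = 0.75000 − 0.22775·(0.75000 − 0.65000) / (0.22775 − (-0.11490))
   = 0.75000 − (0.0227750)/(0.3426500) = 0.6835328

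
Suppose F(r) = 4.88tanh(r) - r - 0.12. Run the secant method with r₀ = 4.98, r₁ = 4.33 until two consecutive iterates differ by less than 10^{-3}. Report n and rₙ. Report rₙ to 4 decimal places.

n = 3, rₙ = 4.7593

F(4.98) = -0.220461, F(4.33) = 0.428308
r₂ = 4.330000 − 0.428308·(-0.650000)/(0.648769) = 4.759121;  |Δ| = 0.429121
F(4.759121) = 0.000162
r₃ = 4.759121 − 0.000162·(0.429121)/(-0.428146) = 4.759283;  |Δ| = 0.000162
|r₃ − r₂| = 0.000162 < 10^{-3}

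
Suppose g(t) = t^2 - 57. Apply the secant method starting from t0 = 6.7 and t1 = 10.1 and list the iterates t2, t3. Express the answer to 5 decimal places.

g(6.7) = -12.1100000, g(10.1) = 45.0100000
t2 = 10.1000000 − 45.0100000·(10.1000000 − 6.7000000) / (45.0100000 − (-12.1100000)) = 10.1000000 − (153.0340000)/(57.1200000) = 7.4208333
g(7.4208333) = -1.9312326
t3 = 7.4208333 − (-1.9312326)·(7.4208333 − 10.1000000) / (-1.9312326 − 45.0100000) = 7.4208333 − (5.1740941)/(-46.9412326) = 7.5310583

7.42083, 7.53106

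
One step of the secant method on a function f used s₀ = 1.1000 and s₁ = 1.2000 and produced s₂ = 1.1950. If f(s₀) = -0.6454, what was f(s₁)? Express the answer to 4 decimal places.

0.0340

The secant line through (1.1000, -0.6454) and (1.2000, f(s₁)) crosses zero at s₂ = 1.1950.
So (1.1000, -0.6454), (1.2000, f(s₁)), (1.1950, 0) are collinear:
f(s₁) = -0.6454 · (1.2000 − 1.1950) / (1.1000 − 1.1950) = -0.6454 · (0.005000)/(-0.095000) = 0.033968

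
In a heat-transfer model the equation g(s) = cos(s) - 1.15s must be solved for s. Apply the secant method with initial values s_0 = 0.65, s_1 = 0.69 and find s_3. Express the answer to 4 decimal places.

0.6775

g(0.65) = 0.048584, g(0.69) = -0.022254
s_2 = 0.690000 − (-0.022254)·(0.690000 − 0.650000) / (-0.022254 − 0.048584) = 0.690000 − (-0.000890)/(-0.070838) = 0.677434
g(0.677434) = 0.000135
s_3 = 0.677434 − 0.000135·(0.677434 − 0.690000) / (0.000135 − (-0.022254)) = 0.677434 − (-0.000002)/(0.022389) = 0.677510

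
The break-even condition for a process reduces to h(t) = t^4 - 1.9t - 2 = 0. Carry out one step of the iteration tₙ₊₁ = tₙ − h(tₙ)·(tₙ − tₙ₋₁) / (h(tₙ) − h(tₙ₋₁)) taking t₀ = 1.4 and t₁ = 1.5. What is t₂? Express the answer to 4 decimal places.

h(1.4) = -0.818400, h(1.5) = 0.212500
t₂ = 1.500000 − 0.212500·(1.500000 − 1.400000) / (0.212500 − (-0.818400)) = 1.500000 − (0.021250)/(1.030900) = 1.479387

1.4794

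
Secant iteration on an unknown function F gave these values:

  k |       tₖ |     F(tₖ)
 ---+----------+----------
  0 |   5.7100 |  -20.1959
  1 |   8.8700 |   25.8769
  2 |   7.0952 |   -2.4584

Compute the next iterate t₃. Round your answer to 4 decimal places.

t₃ = 7.0952 − (-2.4584)·(7.0952 − 8.8700) / (-2.4584 − 25.8769)
   = 7.0952 − (4.363168)/(-28.335300) = 7.249183

7.2492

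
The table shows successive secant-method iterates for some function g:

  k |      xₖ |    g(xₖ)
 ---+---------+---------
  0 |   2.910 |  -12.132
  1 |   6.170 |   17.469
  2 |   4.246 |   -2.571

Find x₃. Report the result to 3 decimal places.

4.493

x₃ = 4.246 − (-2.571)·(4.246 − 6.170) / (-2.571 − 17.469)
   = 4.246 − (4.94660)/(-20.04000) = 4.49284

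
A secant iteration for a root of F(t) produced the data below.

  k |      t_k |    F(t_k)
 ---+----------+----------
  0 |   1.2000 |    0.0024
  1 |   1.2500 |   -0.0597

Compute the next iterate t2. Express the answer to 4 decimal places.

1.2019

t2 = 1.2500 − (-0.0597)·(1.2500 − 1.2000) / (-0.0597 − 0.0024)
   = 1.2500 − (-0.002985)/(-0.062100) = 1.201932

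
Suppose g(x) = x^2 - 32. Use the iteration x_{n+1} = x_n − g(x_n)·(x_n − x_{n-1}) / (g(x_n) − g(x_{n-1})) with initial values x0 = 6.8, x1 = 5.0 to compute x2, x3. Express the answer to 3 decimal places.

g(6.8) = 14.24000, g(5.0) = -7.00000
x2 = 5.00000 − (-7.00000)·(5.00000 − 6.80000) / (-7.00000 − 14.24000) = 5.00000 − (12.60000)/(-21.24000) = 5.59322
g(5.59322) = -0.71589
x3 = 5.59322 − (-0.71589)·(5.59322 − 5.00000) / (-0.71589 − (-7.00000)) = 5.59322 − (-0.42468)/(6.28411) = 5.66080

5.593, 5.661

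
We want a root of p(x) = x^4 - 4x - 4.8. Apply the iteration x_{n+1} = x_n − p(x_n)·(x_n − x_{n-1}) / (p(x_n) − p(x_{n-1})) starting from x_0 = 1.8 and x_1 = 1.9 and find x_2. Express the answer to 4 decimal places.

1.8704

p(1.8) = -1.502400, p(1.9) = 0.632100
x_2 = 1.900000 − 0.632100·(1.900000 − 1.800000) / (0.632100 − (-1.502400)) = 1.900000 − (0.063210)/(2.134500) = 1.870387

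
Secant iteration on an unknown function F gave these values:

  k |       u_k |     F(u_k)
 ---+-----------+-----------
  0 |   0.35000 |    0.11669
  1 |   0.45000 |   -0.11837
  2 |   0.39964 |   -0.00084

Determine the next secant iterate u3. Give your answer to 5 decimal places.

0.39928

u3 = 0.39964 − (-0.00084)·(0.39964 − 0.45000) / (-0.00084 − (-0.11837))
   = 0.39964 − (0.0000423)/(0.1175300) = 0.3992801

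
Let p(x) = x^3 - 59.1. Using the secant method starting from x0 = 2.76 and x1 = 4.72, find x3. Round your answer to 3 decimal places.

p(2.76) = -38.07542, p(4.72) = 46.05405
x2 = 4.72000 − 46.05405·(4.72000 − 2.76000) / (46.05405 − (-38.07542)) = 4.72000 − (90.26593)/(84.12947) = 3.64706
p(3.64706) = -10.59031
x3 = 3.64706 − (-10.59031)·(3.64706 − 4.72000) / (-10.59031 − 46.05405) = 3.64706 − (11.36278)/(-56.64436) = 3.84766

3.848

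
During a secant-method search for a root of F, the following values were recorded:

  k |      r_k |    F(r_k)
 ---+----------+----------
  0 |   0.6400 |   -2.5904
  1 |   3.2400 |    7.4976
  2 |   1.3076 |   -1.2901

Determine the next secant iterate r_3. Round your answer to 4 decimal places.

r_3 = 1.3076 − (-1.2901)·(1.3076 − 3.2400) / (-1.2901 − 7.4976)
   = 1.3076 − (2.492989)/(-8.787700) = 1.591291

1.5913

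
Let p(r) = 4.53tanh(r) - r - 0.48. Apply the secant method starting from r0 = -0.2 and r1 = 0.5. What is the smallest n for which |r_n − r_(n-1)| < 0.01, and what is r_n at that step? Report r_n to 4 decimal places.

n = 4, r_n = 0.1371

p(-0.2) = -1.174110, p(0.5) = 1.113391
r2 = 0.500000 − 1.113391·(0.700000)/(2.287501) = 0.159290;  |Δ| = 0.340710
p(0.159290) = 0.076253
r3 = 0.159290 − 0.076253·(-0.340710)/(-1.037137) = 0.134240;  |Δ| = 0.025050
p(0.134240) = -0.009758
r4 = 0.134240 − (-0.009758)·(-0.025050)/(-0.086011) = 0.137082;  |Δ| = 0.002842
|r4 − r3| = 0.002842 < 0.01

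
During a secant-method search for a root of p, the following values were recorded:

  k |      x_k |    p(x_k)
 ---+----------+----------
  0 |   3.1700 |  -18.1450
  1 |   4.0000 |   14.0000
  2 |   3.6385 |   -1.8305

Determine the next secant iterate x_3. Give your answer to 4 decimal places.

x_3 = 3.6385 − (-1.8305)·(3.6385 − 4.0000) / (-1.8305 − 14.0000)
   = 3.6385 − (0.661726)/(-15.830500) = 3.680301

3.6803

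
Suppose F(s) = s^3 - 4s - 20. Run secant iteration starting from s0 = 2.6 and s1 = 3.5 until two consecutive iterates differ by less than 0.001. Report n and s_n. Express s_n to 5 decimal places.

n = 5, s_n = 3.20120

F(2.6) = -12.8240000, F(3.5) = 8.8750000
s2 = 3.5000000 − 8.8750000·(0.9000000)/(21.6990000) = 3.1318955;  |Δ| = 0.3681045
F(3.1318955) = -1.8075417
s3 = 3.1318955 − (-1.8075417)·(-0.3681045)/(-10.6825417) = 3.1941807;  |Δ| = 0.0622852
F(3.1941807) = -0.1871673
s4 = 3.1941807 − (-0.1871673)·(0.0622852)/(1.6203744) = 3.2013752;  |Δ| = 0.0071945
F(3.2013752) = 0.0047625
s5 = 3.2013752 − 0.0047625·(0.0071945)/(0.1919298) = 3.2011966;  |Δ| = 0.0001785
|s5 − s4| = 0.0001785 < 0.001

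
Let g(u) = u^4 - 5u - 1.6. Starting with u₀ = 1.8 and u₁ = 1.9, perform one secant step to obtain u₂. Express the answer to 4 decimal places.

g(1.8) = -0.102400, g(1.9) = 1.932100
u₂ = 1.900000 − 1.932100·(1.900000 − 1.800000) / (1.932100 − (-0.102400)) = 1.900000 − (0.193210)/(2.034500) = 1.805033

1.8050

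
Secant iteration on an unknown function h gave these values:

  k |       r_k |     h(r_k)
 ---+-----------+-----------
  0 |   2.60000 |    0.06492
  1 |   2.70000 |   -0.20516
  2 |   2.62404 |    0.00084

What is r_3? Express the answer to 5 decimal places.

r_3 = 2.62404 − 0.00084·(2.62404 − 2.70000) / (0.00084 − (-0.20516))
   = 2.62404 − (-0.0000638)/(0.2060000) = 2.6243497

2.62435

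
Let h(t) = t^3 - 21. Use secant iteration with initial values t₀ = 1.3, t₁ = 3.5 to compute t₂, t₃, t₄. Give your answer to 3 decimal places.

2.317, 2.650, 2.779

h(1.3) = -18.80300, h(3.5) = 21.87500
t₂ = 3.50000 − 21.87500·(3.50000 − 1.30000) / (21.87500 − (-18.80300)) = 3.50000 − (48.12500)/(40.67800) = 2.31693
h(2.31693) = -8.56237
t₃ = 2.31693 − (-8.56237)·(2.31693 − 3.50000) / (-8.56237 − 21.87500) = 2.31693 − (10.12990)/(-30.43737) = 2.64974
h(2.64974) = -2.39587
t₄ = 2.64974 − (-2.39587)·(2.64974 − 2.31693) / (-2.39587 − (-8.56237)) = 2.64974 − (-0.79737)/(6.16650) = 2.77905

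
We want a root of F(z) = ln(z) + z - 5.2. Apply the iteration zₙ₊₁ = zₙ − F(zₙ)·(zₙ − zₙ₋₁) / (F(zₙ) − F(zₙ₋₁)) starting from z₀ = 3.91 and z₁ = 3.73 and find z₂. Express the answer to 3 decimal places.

F(3.91) = 0.07354, F(3.73) = -0.15359
z₂ = 3.73000 − (-0.15359)·(3.73000 − 3.91000) / (-0.15359 − 0.07354) = 3.73000 − (0.02765)/(-0.22713) = 3.85172

3.852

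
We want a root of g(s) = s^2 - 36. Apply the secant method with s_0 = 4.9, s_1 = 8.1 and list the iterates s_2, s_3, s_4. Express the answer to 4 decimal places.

g(4.9) = -11.990000, g(8.1) = 29.610000
s_2 = 8.100000 − 29.610000·(8.100000 − 4.900000) / (29.610000 − (-11.990000)) = 8.100000 − (94.752000)/(41.600000) = 5.822308
g(5.822308) = -2.100733
s_3 = 5.822308 − (-2.100733)·(5.822308 − 8.100000) / (-2.100733 − 29.610000) = 5.822308 − (4.784824)/(-31.710733) = 5.973197
g(5.973197) = -0.320913
s_4 = 5.973197 − (-0.320913)·(5.973197 − 5.822308) / (-0.320913 − (-2.100733)) = 5.973197 − (-0.048422)/(1.779820) = 6.000404

5.8223, 5.9732, 6.0004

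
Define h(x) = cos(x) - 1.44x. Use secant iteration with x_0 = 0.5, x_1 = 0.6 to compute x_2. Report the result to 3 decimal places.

0.580

h(0.5) = 0.15758, h(0.6) = -0.03866
x_2 = 0.60000 − (-0.03866)·(0.60000 − 0.50000) / (-0.03866 − 0.15758) = 0.60000 − (-0.00387)/(-0.19625) = 0.58030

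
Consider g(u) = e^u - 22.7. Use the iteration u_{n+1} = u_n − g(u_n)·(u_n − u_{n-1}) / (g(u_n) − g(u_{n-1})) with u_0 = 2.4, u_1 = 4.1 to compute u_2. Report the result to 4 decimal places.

g(2.4) = -11.676824, g(4.1) = 37.640288
u_2 = 4.100000 − 37.640288·(4.100000 − 2.400000) / (37.640288 − (-11.676824)) = 4.100000 − (63.988489)/(49.317111) = 2.802509

2.8025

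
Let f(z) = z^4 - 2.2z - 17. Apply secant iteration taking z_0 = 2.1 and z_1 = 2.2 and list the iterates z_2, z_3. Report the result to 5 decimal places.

f(2.1) = -2.1719000, f(2.2) = 1.5856000
z_2 = 2.2000000 − 1.5856000·(2.2000000 − 2.1000000) / (1.5856000 − (-2.1719000)) = 2.2000000 − (0.1585600)/(3.7575000) = 2.1578017
f(2.1578017) = -0.0678193
z_3 = 2.1578017 − (-0.0678193)·(2.1578017 − 2.2000000) / (-0.0678193 − 1.5856000) = 2.1578017 − (0.0028619)/(-1.6534193) = 2.1595326

2.15780, 2.15953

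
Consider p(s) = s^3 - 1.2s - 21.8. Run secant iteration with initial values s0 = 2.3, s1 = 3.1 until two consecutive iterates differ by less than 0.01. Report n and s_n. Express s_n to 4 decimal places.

n = 4, s_n = 2.9366

p(2.3) = -12.393000, p(3.1) = 4.271000
s2 = 3.100000 − 4.271000·(0.800000)/(16.664000) = 2.894959;  |Δ| = 0.205041
p(2.894959) = -1.011910
s3 = 2.894959 − (-1.011910)·(-0.205041)/(-5.282910) = 2.934234;  |Δ| = 0.039274
p(2.934234) = -0.058132
s4 = 2.934234 − (-0.058132)·(0.039274)/(0.953777) = 2.936627;  |Δ| = 0.002394
|s4 − s3| = 0.002394 < 0.01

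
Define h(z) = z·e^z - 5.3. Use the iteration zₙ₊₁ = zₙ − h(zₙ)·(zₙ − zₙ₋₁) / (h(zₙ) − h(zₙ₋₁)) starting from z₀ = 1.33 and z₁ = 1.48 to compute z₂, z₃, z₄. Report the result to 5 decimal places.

1.35762, 1.35992, 1.36013

h(1.33) = -0.2712123, h(1.48) = 1.2015596
z₂ = 1.4800000 − 1.2015596·(1.4800000 − 1.3300000) / (1.2015596 − (-0.2712123)) = 1.4800000 − (0.1802339)/(1.4727719) = 1.3576226
h(1.3576226) = -0.0230000
z₃ = 1.3576226 − (-0.0230000)·(1.3576226 − 1.4800000) / (-0.0230000 − 1.2015596) = 1.3576226 − (0.0028147)/(-1.2245596) = 1.3599212
h(1.3599212) = -0.0019020
z₄ = 1.3599212 − (-0.0019020)·(1.3599212 − 1.3576226) / (-0.0019020 − (-0.0230000)) = 1.3599212 − (-0.0000044)/(0.0210981) = 1.3601284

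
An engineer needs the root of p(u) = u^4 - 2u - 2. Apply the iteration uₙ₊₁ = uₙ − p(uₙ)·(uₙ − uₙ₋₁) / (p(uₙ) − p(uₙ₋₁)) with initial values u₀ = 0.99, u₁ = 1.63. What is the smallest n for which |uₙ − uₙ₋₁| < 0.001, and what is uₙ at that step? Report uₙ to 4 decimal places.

n = 6, uₙ = 1.4945

p(0.99) = -3.019404, p(1.63) = 1.799118
u₂ = 1.630000 − 1.799118·(0.640000)/(4.818522) = 1.391040;  |Δ| = 0.238960
p(1.391040) = -1.037887
u₃ = 1.391040 − (-1.037887)·(-0.238960)/(-2.837005) = 1.478461;  |Δ| = 0.087421
p(1.478461) = -0.178998
u₄ = 1.478461 − (-0.178998)·(0.087421)/(0.858889) = 1.496680;  |Δ| = 0.018219
p(1.496680) = 0.024467
u₅ = 1.496680 − 0.024467·(0.018219)/(0.203465) = 1.494489;  |Δ| = 0.002191
p(1.494489) = -0.000468
u₆ = 1.494489 − (-0.000468)·(-0.002191)/(-0.024934) = 1.494530;  |Δ| = 0.000041
|u₆ − u₅| = 0.000041 < 0.001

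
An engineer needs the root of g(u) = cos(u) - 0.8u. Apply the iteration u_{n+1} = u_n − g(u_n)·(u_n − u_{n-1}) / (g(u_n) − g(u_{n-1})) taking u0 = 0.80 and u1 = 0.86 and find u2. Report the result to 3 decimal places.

g(0.80) = 0.05671, g(0.86) = -0.03556
u2 = 0.86000 − (-0.03556)·(0.86000 − 0.80000) / (-0.03556 − 0.05671) = 0.86000 − (-0.00213)/(-0.09227) = 0.83687

0.837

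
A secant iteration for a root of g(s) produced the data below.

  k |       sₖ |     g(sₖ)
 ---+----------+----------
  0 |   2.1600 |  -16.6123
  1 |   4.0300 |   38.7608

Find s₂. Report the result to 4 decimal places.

s₂ = 4.0300 − 38.7608·(4.0300 − 2.1600) / (38.7608 − (-16.6123))
   = 4.0300 − (72.482696)/(55.373100) = 2.721012

2.7210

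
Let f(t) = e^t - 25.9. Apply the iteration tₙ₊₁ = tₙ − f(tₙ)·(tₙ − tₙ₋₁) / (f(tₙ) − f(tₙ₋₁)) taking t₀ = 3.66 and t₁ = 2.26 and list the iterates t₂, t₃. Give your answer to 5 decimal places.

3.04023, 3.38395

f(3.66) = 12.9613429, f(2.26) = -16.3169108
t₂ = 2.2600000 − (-16.3169108)·(2.2600000 − 3.6600000) / (-16.3169108 − 12.9613429) = 2.2600000 − (22.8436752)/(-29.2782537) = 3.0402267
f(3.0402267) = -4.9900171
t₃ = 3.0402267 − (-4.9900171)·(3.0402267 − 2.2600000) / (-4.9900171 − (-16.3169108)) = 3.0402267 − (-3.8933445)/(11.3268938) = 3.3839524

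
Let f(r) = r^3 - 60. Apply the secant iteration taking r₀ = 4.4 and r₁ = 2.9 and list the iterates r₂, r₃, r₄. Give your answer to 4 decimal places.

f(4.4) = 25.184000, f(2.9) = -35.611000
r₂ = 2.900000 − (-35.611000)·(2.900000 − 4.400000) / (-35.611000 − 25.184000) = 2.900000 − (53.416500)/(-60.795000) = 3.778633
f(3.778633) = -6.048419
r₃ = 3.778633 − (-6.048419)·(3.778633 − 2.900000) / (-6.048419 − (-35.611000)) = 3.778633 − (-5.314341)/(29.562581) = 3.958399
f(3.958399) = 2.023843
r₄ = 3.958399 − 2.023843·(3.958399 − 3.778633) / (2.023843 − (-6.048419)) = 3.958399 − (0.363818)/(8.072262) = 3.913329

3.7786, 3.9584, 3.9133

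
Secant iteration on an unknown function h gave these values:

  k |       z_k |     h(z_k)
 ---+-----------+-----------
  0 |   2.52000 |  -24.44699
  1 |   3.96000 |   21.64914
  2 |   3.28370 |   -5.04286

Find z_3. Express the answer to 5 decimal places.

3.41147

z_3 = 3.28370 − (-5.04286)·(3.28370 − 3.96000) / (-5.04286 − 21.64914)
   = 3.28370 − (3.4104862)/(-26.6920000) = 3.4114718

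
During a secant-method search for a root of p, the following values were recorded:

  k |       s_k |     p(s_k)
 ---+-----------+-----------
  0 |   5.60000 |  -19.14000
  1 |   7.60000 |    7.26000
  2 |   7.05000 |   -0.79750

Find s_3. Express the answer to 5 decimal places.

s_3 = 7.05000 − (-0.79750)·(7.05000 − 7.60000) / (-0.79750 − 7.26000)
   = 7.05000 − (0.4386250)/(-8.0575000) = 7.1044369

7.10444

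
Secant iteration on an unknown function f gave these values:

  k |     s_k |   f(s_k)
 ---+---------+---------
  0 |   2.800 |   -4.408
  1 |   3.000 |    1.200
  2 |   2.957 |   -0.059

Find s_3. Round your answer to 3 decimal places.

2.959

s_3 = 2.957 − (-0.059)·(2.957 − 3.000) / (-0.059 − 1.200)
   = 2.957 − (0.00254)/(-1.25900) = 2.95902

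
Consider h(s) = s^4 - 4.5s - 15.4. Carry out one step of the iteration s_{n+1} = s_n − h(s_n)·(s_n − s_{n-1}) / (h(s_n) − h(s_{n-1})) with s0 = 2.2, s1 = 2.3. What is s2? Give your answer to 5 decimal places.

2.24562

h(2.2) = -1.8744000, h(2.3) = 2.2341000
s2 = 2.3000000 − 2.2341000·(2.3000000 − 2.2000000) / (2.2341000 − (-1.8744000)) = 2.3000000 − (0.2234100)/(4.1085000) = 2.2456225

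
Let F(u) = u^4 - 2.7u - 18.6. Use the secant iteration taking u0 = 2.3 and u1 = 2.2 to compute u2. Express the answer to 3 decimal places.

2.226

F(2.3) = 3.17410, F(2.2) = -1.11440
u2 = 2.20000 − (-1.11440)·(2.20000 − 2.30000) / (-1.11440 − 3.17410) = 2.20000 − (0.11144)/(-4.28850) = 2.22599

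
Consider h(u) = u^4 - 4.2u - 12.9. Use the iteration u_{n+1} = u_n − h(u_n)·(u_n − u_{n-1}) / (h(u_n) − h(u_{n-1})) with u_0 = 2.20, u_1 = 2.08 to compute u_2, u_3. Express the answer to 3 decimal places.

2.163, 2.166

h(2.20) = 1.28560, h(2.08) = -2.91826
u_2 = 2.08000 − (-2.91826)·(2.08000 − 2.20000) / (-2.91826 − 1.28560) = 2.08000 − (0.35019)/(-4.20386) = 2.16330
h(2.16330) = -0.08462
u_3 = 2.16330 − (-0.08462)·(2.16330 − 2.08000) / (-0.08462 − (-2.91826)) = 2.16330 − (-0.00705)/(2.83364) = 2.16579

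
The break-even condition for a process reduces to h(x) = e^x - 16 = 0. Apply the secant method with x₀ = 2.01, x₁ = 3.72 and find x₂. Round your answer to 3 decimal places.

h(2.01) = -8.53668, h(3.72) = 25.26439
x₂ = 3.72000 − 25.26439·(3.72000 − 2.01000) / (25.26439 − (-8.53668)) = 3.72000 − (43.20211)/(33.80108) = 2.44187

2.442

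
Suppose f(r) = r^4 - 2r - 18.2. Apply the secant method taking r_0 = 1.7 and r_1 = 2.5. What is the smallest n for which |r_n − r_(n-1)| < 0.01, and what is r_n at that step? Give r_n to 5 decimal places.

f(1.7) = -13.2479000, f(2.5) = 15.8625000
r_2 = 2.5000000 − 15.8625000·(0.8000000)/(29.1104000) = 2.0640733;  |Δ| = 0.4359267
f(2.0640733) = -4.1771498
r_3 = 2.0640733 − (-4.1771498)·(-0.4359267)/(-20.0396498) = 2.1549397;  |Δ| = 0.0908664
f(2.1549397) = -0.9453238
r_4 = 2.1549397 − (-0.9453238)·(0.0908664)/(3.2318260) = 2.1815186;  |Δ| = 0.0265788
f(2.1815186) = 0.0852654
r_5 = 2.1815186 − 0.0852654·(0.0265788)/(1.0305892) = 2.1793196;  |Δ| = 0.0021990
|r_5 − r_4| = 0.0021990 < 0.01

n = 5, r_n = 2.17932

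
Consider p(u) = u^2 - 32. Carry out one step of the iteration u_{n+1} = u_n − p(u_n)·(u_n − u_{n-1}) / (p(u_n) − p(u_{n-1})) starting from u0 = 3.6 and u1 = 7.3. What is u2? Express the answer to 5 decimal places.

5.34679

p(3.6) = -19.0400000, p(7.3) = 21.2900000
u2 = 7.3000000 − 21.2900000·(7.3000000 − 3.6000000) / (21.2900000 − (-19.0400000)) = 7.3000000 − (78.7730000)/(40.3300000) = 5.3467890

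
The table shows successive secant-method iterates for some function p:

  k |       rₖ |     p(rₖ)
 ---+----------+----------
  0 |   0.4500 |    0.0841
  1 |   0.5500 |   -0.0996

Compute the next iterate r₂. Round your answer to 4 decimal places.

0.4958

r₂ = 0.5500 − (-0.0996)·(0.5500 − 0.4500) / (-0.0996 − 0.0841)
   = 0.5500 − (-0.009960)/(-0.183700) = 0.495781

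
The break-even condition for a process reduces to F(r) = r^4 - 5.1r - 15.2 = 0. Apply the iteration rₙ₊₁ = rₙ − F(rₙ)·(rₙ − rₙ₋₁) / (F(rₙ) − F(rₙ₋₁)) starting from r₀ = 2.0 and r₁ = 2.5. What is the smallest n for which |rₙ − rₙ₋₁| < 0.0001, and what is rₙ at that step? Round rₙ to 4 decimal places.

n = 6, rₙ = 2.2754

F(2.0) = -9.400000, F(2.5) = 11.112500
r₂ = 2.500000 − 11.112500·(0.500000)/(20.512500) = 2.229129;  |Δ| = 0.270871
F(2.229129) = -1.877453
r₃ = 2.229129 − (-1.877453)·(-0.270871)/(-12.989953) = 2.268278;  |Δ| = 0.039149
F(2.268278) = -0.296319
r₄ = 2.268278 − (-0.296319)·(0.039149)/(1.581134) = 2.275615;  |Δ| = 0.007337
F(2.275615) = 0.010431
r₅ = 2.275615 − 0.010431·(0.007337)/(0.306750) = 2.275365;  |Δ| = 0.000249
F(2.275365) = -0.000055
r₆ = 2.275365 − (-0.000055)·(-0.000249)/(-0.010486) = 2.275367;  |Δ| = 0.000001
|r₆ − r₅| = 0.000001 < 0.0001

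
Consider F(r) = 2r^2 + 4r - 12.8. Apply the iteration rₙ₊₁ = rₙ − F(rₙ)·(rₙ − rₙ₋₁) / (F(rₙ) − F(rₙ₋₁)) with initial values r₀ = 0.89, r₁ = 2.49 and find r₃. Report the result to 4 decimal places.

F(0.89) = -7.655800, F(2.49) = 9.560200
r₂ = 2.490000 − 9.560200·(2.490000 − 0.890000) / (9.560200 − (-7.655800)) = 2.490000 − (15.296320)/(17.216000) = 1.601506
F(1.601506) = -1.264337
r₃ = 1.601506 − (-1.264337)·(1.601506 − 2.490000) / (-1.264337 − 9.560200) = 1.601506 − (1.123357)/(-10.824537) = 1.705284

1.7053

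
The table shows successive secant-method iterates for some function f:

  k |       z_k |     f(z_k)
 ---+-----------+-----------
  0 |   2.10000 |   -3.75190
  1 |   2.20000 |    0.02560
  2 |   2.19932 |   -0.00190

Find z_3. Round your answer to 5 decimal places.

2.19937

z_3 = 2.19932 − (-0.00190)·(2.19932 − 2.20000) / (-0.00190 − 0.02560)
   = 2.19932 − (0.0000013)/(-0.0275000) = 2.1993670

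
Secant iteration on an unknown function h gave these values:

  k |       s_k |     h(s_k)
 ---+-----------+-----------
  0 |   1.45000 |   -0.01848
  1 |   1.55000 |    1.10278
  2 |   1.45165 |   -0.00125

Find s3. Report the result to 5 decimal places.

s3 = 1.45165 − (-0.00125)·(1.45165 − 1.55000) / (-0.00125 − 1.10278)
   = 1.45165 − (0.0001229)/(-1.1040300) = 1.4517614

1.45176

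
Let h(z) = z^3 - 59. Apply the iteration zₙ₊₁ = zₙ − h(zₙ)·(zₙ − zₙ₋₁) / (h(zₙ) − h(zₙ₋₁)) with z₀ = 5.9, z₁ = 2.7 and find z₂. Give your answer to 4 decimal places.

3.3775

h(5.9) = 146.379000, h(2.7) = -39.317000
z₂ = 2.700000 − (-39.317000)·(2.700000 − 5.900000) / (-39.317000 − 146.379000) = 2.700000 − (125.814400)/(-185.696000) = 3.377529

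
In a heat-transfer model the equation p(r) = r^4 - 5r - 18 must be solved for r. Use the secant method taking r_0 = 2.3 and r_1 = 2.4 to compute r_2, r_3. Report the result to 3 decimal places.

p(2.3) = -1.51590, p(2.4) = 3.17760
r_2 = 2.40000 − 3.17760·(2.40000 − 2.30000) / (3.17760 − (-1.51590)) = 2.40000 − (0.31776)/(4.69350) = 2.33230
p(2.33230) = -0.07210
r_3 = 2.33230 − (-0.07210)·(2.33230 − 2.40000) / (-0.07210 − 3.17760) = 2.33230 − (0.00488)/(-3.24970) = 2.33380

2.332, 2.334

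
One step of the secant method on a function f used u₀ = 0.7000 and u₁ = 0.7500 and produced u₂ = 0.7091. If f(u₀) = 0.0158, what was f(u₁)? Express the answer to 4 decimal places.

-0.0710

The secant line through (0.7000, 0.0158) and (0.7500, f(u₁)) crosses zero at u₂ = 0.7091.
So (0.7000, 0.0158), (0.7500, f(u₁)), (0.7091, 0) are collinear:
f(u₁) = 0.0158 · (0.7500 − 0.7091) / (0.7000 − 0.7091) = 0.0158 · (0.040900)/(-0.009100) = -0.071013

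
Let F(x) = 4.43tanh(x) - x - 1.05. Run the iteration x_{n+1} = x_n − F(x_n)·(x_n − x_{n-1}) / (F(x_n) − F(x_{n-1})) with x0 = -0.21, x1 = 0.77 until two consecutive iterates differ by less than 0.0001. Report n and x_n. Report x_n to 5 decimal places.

F(-0.21) = -1.7568616, F(0.77) = 1.0458975
x2 = 0.7700000 − 1.0458975·(0.9800000)/(2.8027591) = 0.4042962;  |Δ| = 0.3657038
F(0.4042962) = 0.2451358
x3 = 0.4042962 − 0.2451358·(-0.3657038)/(-0.8007616) = 0.2923440;  |Δ| = 0.1119523
F(0.2923440) = -0.0829359
x4 = 0.2923440 − (-0.0829359)·(-0.1119523)/(-0.3280717) = 0.3206453;  |Δ| = 0.0283013
F(0.3206453) = 0.0030546
x5 = 0.3206453 − 0.0030546·(0.0283013)/(0.0859905) = 0.3196399;  |Δ| = 0.0010053
F(0.3196399) = 0.0000333
x6 = 0.3196399 − 0.0000333·(-0.0010053)/(-0.0030213) = 0.3196289;  |Δ| = 0.0000111
|x6 − x5| = 0.0000111 < 0.0001

n = 6, x_n = 0.31963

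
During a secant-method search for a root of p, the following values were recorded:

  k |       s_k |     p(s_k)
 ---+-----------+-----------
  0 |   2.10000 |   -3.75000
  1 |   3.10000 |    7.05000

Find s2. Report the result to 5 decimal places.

s2 = 3.10000 − 7.05000·(3.10000 − 2.10000) / (7.05000 − (-3.75000))
   = 3.10000 − (7.0500000)/(10.8000000) = 2.4472222

2.44722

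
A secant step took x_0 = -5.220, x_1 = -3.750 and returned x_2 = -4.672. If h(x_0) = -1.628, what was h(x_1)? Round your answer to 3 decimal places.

2.739

The secant line through (-5.220, -1.628) and (-3.750, h(x_1)) crosses zero at x_2 = -4.672.
So (-5.220, -1.628), (-3.750, h(x_1)), (-4.672, 0) are collinear:
h(x_1) = -1.628 · (-3.750 − (-4.672)) / (-5.220 − (-4.672)) = -1.628 · (0.92200)/(-0.54800) = 2.73908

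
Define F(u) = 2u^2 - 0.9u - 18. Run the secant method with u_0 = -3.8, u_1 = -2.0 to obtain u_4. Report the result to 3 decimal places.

F(-3.8) = 14.30000, F(-2.0) = -8.20000
u_2 = -2.00000 − (-8.20000)·(-2.00000 − (-3.80000)) / (-8.20000 − 14.30000) = -2.00000 − (-14.76000)/(-22.50000) = -2.65600
F(-2.65600) = -1.50093
u_3 = -2.65600 − (-1.50093)·(-2.65600 − (-2.00000)) / (-1.50093 − (-8.20000)) = -2.65600 − (0.98461)/(6.69907) = -2.80298
F(-2.80298) = 0.23604
u_4 = -2.80298 − 0.23604·(-2.80298 − (-2.65600)) / (0.23604 − (-1.50093)) = -2.80298 − (-0.03469)/(1.73697) = -2.78300

-2.783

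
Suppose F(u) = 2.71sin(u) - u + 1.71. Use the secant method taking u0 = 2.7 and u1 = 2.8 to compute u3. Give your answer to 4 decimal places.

2.7484

F(2.7) = 0.168199, F(2.8) = -0.182182
u2 = 2.800000 − (-0.182182)·(2.800000 − 2.700000) / (-0.182182 − 0.168199) = 2.800000 − (-0.018218)/(-0.350382) = 2.748005
F(2.748005) = 0.001293
u3 = 2.748005 − 0.001293·(2.748005 − 2.800000) / (0.001293 − (-0.182182)) = 2.748005 − (-0.000067)/(0.183475) = 2.748371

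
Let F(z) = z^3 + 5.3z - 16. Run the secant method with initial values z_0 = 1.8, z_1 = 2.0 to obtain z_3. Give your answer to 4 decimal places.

F(1.8) = -0.628000, F(2.0) = 2.600000
z_2 = 2.000000 − 2.600000·(2.000000 − 1.800000) / (2.600000 − (-0.628000)) = 2.000000 − (0.520000)/(3.228000) = 1.838910
F(1.838910) = -0.035344
z_3 = 1.838910 − (-0.035344)·(1.838910 − 2.000000) / (-0.035344 − 2.600000) = 1.838910 − (0.005694)/(-2.635344) = 1.841070

1.8411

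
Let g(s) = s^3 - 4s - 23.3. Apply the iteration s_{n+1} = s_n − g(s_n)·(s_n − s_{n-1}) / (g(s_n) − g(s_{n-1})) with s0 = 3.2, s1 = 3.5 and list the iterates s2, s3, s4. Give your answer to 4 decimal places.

g(3.2) = -3.332000, g(3.5) = 5.575000
s2 = 3.500000 − 5.575000·(3.500000 − 3.200000) / (5.575000 − (-3.332000)) = 3.500000 − (1.672500)/(8.907000) = 3.312226
g(3.312226) = -0.210989
s3 = 3.312226 − (-0.210989)·(3.312226 − 3.500000) / (-0.210989 − 5.575000) = 3.312226 − (0.039618)/(-5.785989) = 3.319074
g(3.319074) = -0.012551
s4 = 3.319074 − (-0.012551)·(3.319074 − 3.312226) / (-0.012551 − (-0.210989)) = 3.319074 − (-0.000086)/(0.198438) = 3.319507

3.3122, 3.3191, 3.3195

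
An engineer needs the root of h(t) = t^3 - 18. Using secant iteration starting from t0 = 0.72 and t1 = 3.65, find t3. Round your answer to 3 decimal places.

h(0.72) = -17.62675, h(3.65) = 30.62712
t2 = 3.65000 − 30.62712·(3.65000 − 0.72000) / (30.62712 − (-17.62675)) = 3.65000 − (89.73748)/(48.25388) = 1.79031
h(1.79031) = -12.26173
t3 = 1.79031 − (-12.26173)·(1.79031 − 3.65000) / (-12.26173 − 30.62712) = 1.79031 − (22.80306)/(-42.88885) = 2.32198

2.322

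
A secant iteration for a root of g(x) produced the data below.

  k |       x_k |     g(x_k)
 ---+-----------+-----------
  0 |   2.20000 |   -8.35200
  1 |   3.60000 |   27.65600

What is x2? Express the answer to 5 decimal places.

x2 = 3.60000 − 27.65600·(3.60000 − 2.20000) / (27.65600 − (-8.35200))
   = 3.60000 − (38.7184000)/(36.0080000) = 2.5247278

2.52473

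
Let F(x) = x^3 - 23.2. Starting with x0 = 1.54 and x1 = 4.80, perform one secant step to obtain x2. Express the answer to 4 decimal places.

2.1359

F(1.54) = -19.547736, F(4.80) = 87.392000
x2 = 4.800000 − 87.392000·(4.800000 − 1.540000) / (87.392000 − (-19.547736)) = 4.800000 − (284.897920)/(106.939736) = 2.135902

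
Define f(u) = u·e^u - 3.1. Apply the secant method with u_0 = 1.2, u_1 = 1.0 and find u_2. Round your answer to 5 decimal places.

f(1.2) = 0.8841403, f(1.0) = -0.3817182
u_2 = 1.0000000 − (-0.3817182)·(1.0000000 − 1.2000000) / (-0.3817182 − 0.8841403) = 1.0000000 − (0.0763436)/(-1.2658585) = 1.0603098

1.06031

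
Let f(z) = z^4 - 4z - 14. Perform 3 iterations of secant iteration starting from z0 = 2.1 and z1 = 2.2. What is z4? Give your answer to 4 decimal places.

f(2.1) = -2.951900, f(2.2) = 0.625600
z2 = 2.200000 − 0.625600·(2.200000 − 2.100000) / (0.625600 − (-2.951900)) = 2.200000 − (0.062560)/(3.577500) = 2.182513
f(2.182513) = -0.040428
z3 = 2.182513 − (-0.040428)·(2.182513 − 2.200000) / (-0.040428 − 0.625600) = 2.182513 − (0.000707)/(-0.666028) = 2.183574
f(2.183574) = -0.000501
z4 = 2.183574 − (-0.000501)·(2.183574 − 2.182513) / (-0.000501 − (-0.040428)) = 2.183574 − (-0.000001)/(0.039927) = 2.183588

2.1836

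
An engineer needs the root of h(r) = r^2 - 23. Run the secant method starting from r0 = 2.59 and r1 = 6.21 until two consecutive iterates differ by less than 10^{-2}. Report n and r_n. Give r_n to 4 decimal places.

h(2.59) = -16.291900, h(6.21) = 15.564100
r2 = 6.210000 − 15.564100·(3.620000)/(31.856000) = 4.441352;  |Δ| = 1.768648
h(4.441352) = -3.274390
r3 = 4.441352 − (-3.274390)·(-1.768648)/(-18.838490) = 4.748768;  |Δ| = 0.307415
h(4.748768) = -0.449205
r4 = 4.748768 − (-0.449205)·(0.307415)/(2.825185) = 4.797647;  |Δ| = 0.048879
h(4.797647) = 0.017415
r5 = 4.797647 − 0.017415·(0.048879)/(0.466621) = 4.795823;  |Δ| = 0.001824
|r5 − r4| = 0.001824 < 10^{-2}

n = 5, r_n = 4.7958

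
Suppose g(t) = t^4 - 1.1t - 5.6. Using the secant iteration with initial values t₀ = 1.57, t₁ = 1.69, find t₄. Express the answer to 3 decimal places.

1.650

g(1.57) = -1.25127, g(1.69) = 0.69831
t₂ = 1.69000 − 0.69831·(1.69000 − 1.57000) / (0.69831 − (-1.25127)) = 1.69000 − (0.08380)/(1.94958) = 1.64702
g(1.64702) = -0.05315
t₃ = 1.64702 − (-0.05315)·(1.64702 − 1.69000) / (-0.05315 − 0.69831) = 1.64702 − (0.00228)/(-0.75146) = 1.65006
g(1.65006) = -0.00201
t₄ = 1.65006 − (-0.00201)·(1.65006 − 1.64702) / (-0.00201 − (-0.05315)) = 1.65006 − (-0.00001)/(0.05114) = 1.65018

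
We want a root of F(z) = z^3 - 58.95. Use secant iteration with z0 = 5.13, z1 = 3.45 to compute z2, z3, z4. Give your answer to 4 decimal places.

F(5.13) = 76.055697, F(3.45) = -17.886375
z2 = 3.450000 − (-17.886375)·(3.450000 − 5.130000) / (-17.886375 − 76.055697) = 3.450000 − (30.049110)/(-93.942072) = 3.769869
F(3.769869) = -5.372974
z3 = 3.769869 − (-5.372974)·(3.769869 − 3.450000) / (-5.372974 − (-17.886375)) = 3.769869 − (-1.718645)/(12.513401) = 3.907213
F(3.907213) = 0.698732
z4 = 3.907213 − 0.698732·(3.907213 − 3.769869) / (0.698732 − (-5.372974)) = 3.907213 − (0.095967)/(6.071705) = 3.891407

3.7699, 3.9072, 3.8914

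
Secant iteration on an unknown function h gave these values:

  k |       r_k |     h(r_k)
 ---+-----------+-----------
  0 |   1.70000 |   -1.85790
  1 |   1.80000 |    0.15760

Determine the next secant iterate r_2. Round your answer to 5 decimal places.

1.79218

r_2 = 1.80000 − 0.15760·(1.80000 − 1.70000) / (0.15760 − (-1.85790))
   = 1.80000 − (0.0157600)/(2.0155000) = 1.7921806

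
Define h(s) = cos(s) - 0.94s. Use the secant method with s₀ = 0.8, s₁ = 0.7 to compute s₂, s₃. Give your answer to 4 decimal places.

h(0.8) = -0.055293, h(0.7) = 0.106842
s₂ = 0.700000 − 0.106842·(0.700000 − 0.800000) / (0.106842 − (-0.055293)) = 0.700000 − (-0.010684)/(0.162135) = 0.765897
h(0.765897) = 0.000818
s₃ = 0.765897 − 0.000818·(0.765897 − 0.700000) / (0.000818 − 0.106842) = 0.765897 − (0.000054)/(-0.106024) = 0.766405

0.7659, 0.7664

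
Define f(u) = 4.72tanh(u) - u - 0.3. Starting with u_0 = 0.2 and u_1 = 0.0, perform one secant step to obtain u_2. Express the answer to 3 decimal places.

f(0.2) = 0.43161, f(0.0) = -0.30000
u_2 = 0.00000 − (-0.30000)·(0.00000 − 0.20000) / (-0.30000 − 0.43161) = 0.00000 − (0.06000)/(-0.73161) = 0.08201

0.082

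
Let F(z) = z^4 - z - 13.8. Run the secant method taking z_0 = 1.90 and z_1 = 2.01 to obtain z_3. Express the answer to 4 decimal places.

1.9935

F(1.90) = -2.667900, F(2.01) = 0.512408
z_2 = 2.010000 − 0.512408·(2.010000 − 1.900000) / (0.512408 − (-2.667900)) = 2.010000 − (0.056365)/(3.180308) = 1.992277
F(1.992277) = -0.037988
z_3 = 1.992277 − (-0.037988)·(1.992277 − 2.010000) / (-0.037988 − 0.512408) = 1.992277 − (0.000673)/(-0.550396) = 1.993500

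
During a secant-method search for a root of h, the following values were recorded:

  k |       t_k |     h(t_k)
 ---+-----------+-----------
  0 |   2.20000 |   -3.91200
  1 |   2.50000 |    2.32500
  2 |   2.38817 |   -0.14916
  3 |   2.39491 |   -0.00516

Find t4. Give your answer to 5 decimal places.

2.39515

t4 = 2.39491 − (-0.00516)·(2.39491 − 2.38817) / (-0.00516 − (-0.14916))
   = 2.39491 − (-0.0000348)/(0.1440000) = 2.3951515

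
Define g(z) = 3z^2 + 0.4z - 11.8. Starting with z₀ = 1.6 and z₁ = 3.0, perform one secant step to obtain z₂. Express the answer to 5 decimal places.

g(1.6) = -3.4800000, g(3.0) = 16.4000000
z₂ = 3.0000000 − 16.4000000·(3.0000000 − 1.6000000) / (16.4000000 − (-3.4800000)) = 3.0000000 − (22.9600000)/(19.8800000) = 1.8450704

1.84507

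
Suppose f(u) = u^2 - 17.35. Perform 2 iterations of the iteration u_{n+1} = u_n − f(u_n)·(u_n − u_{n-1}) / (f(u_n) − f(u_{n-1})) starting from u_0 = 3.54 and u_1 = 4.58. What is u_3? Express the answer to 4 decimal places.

4.1638

f(3.54) = -4.818400, f(4.58) = 3.626400
u_2 = 4.580000 − 3.626400·(4.580000 − 3.540000) / (3.626400 − (-4.818400)) = 4.580000 − (3.771456)/(8.444800) = 4.133399
f(4.133399) = -0.265013
u_3 = 4.133399 − (-0.265013)·(4.133399 − 4.580000) / (-0.265013 − 3.626400) = 4.133399 − (0.118355)/(-3.891413) = 4.163813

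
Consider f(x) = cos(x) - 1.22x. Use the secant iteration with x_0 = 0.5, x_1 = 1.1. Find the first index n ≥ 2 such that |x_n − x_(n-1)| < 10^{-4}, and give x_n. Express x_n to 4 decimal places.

n = 5, x_n = 0.6517

f(0.5) = 0.267583, f(1.1) = -0.888404
x_2 = 1.100000 − (-0.888404)·(0.600000)/(-1.155986) = 0.638885;  |Δ| = 0.461115
f(0.638885) = 0.023321
x_3 = 0.638885 − 0.023321·(-0.461115)/(0.911725) = 0.650680;  |Δ| = 0.011795
f(0.650680) = 0.001842
x_4 = 0.650680 − 0.001842·(0.011795)/(-0.021479) = 0.651692;  |Δ| = 0.001012
f(0.651692) = -0.000005
x_5 = 0.651692 − (-0.000005)·(0.001012)/(-0.001847) = 0.651689;  |Δ| = 0.000003
|x_5 − x_4| = 0.000003 < 10^{-4}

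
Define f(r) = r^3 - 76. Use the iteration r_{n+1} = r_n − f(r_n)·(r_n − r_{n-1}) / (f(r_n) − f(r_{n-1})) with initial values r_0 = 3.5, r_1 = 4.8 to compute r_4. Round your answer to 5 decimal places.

f(3.5) = -33.1250000, f(4.8) = 34.5920000
r_2 = 4.8000000 − 34.5920000·(4.8000000 − 3.5000000) / (34.5920000 − (-33.1250000)) = 4.8000000 − (44.9696000)/(67.7170000) = 4.1359186
f(4.1359186) = -5.2517097
r_3 = 4.1359186 − (-5.2517097)·(4.1359186 − 4.8000000) / (-5.2517097 − 34.5920000) = 4.1359186 − (3.4875627)/(-39.8437097) = 4.2234497
f(4.2234497) = -0.6641016
r_4 = 4.2234497 − (-0.6641016)·(4.2234497 − 4.1359186) / (-0.6641016 − (-5.2517097)) = 4.2234497 − (-0.0581295)/(4.5876081) = 4.2361207

4.23612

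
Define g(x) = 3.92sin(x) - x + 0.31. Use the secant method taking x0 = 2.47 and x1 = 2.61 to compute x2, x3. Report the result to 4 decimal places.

g(2.47) = 0.279156, g(2.61) = -0.312925
x2 = 2.610000 − (-0.312925)·(2.610000 − 2.470000) / (-0.312925 − 0.279156) = 2.610000 − (-0.043810)/(-0.592081) = 2.536008
g(2.536008) = 0.005426
x3 = 2.536008 − 0.005426·(2.536008 − 2.610000) / (0.005426 − (-0.312925)) = 2.536008 − (-0.000401)/(0.318351) = 2.537269

2.5360, 2.5373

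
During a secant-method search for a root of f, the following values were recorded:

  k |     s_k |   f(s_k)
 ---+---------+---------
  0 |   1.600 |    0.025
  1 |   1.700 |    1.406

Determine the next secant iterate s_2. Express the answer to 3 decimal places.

s_2 = 1.700 − 1.406·(1.700 − 1.600) / (1.406 − 0.025)
   = 1.700 − (0.14060)/(1.38100) = 1.59819

1.598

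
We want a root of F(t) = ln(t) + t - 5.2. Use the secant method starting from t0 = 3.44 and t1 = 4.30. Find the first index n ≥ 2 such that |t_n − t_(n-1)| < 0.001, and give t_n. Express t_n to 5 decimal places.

F(3.44) = -0.5245285, F(4.30) = 0.5586150
t2 = 4.3000000 − 0.5586150·(0.8600000)/(1.0831436) = 3.8564679;  |Δ| = 0.4435321
F(3.8564679) = 0.0062196
t3 = 3.8564679 − 0.0062196·(-0.4435321)/(-0.5523954) = 3.8514740;  |Δ| = 0.0049939
F(3.8514740) = -0.0000700
t4 = 3.8514740 − (-0.0000700)·(-0.0049939)/(-0.0062897) = 3.8515296;  |Δ| = 0.0000556
|t4 − t3| = 0.0000556 < 0.001

n = 4, t_n = 3.85153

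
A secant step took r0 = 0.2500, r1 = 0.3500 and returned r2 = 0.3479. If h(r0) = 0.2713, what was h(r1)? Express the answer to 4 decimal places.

-0.0058

The secant line through (0.2500, 0.2713) and (0.3500, h(r1)) crosses zero at r2 = 0.3479.
So (0.2500, 0.2713), (0.3500, h(r1)), (0.3479, 0) are collinear:
h(r1) = 0.2713 · (0.3500 − 0.3479) / (0.2500 − 0.3479) = 0.2713 · (0.002100)/(-0.097900) = -0.005820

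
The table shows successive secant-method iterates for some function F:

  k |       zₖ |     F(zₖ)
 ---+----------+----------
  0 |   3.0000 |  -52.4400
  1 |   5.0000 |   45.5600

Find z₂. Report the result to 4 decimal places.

4.0702

z₂ = 5.0000 − 45.5600·(5.0000 − 3.0000) / (45.5600 − (-52.4400))
   = 5.0000 − (91.120000)/(98.000000) = 4.070204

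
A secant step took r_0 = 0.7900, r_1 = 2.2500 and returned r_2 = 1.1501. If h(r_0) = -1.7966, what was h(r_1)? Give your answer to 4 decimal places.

The secant line through (0.7900, -1.7966) and (2.2500, h(r_1)) crosses zero at r_2 = 1.1501.
So (0.7900, -1.7966), (2.2500, h(r_1)), (1.1501, 0) are collinear:
h(r_1) = -1.7966 · (2.2500 − 1.1501) / (0.7900 − 1.1501) = -1.7966 · (1.099900)/(-0.360100) = 5.487588

5.4876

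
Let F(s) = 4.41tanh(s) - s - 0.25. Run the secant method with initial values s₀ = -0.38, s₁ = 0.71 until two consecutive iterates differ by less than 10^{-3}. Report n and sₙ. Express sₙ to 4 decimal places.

F(-0.38) = -1.469540, F(0.71) = 1.733085
s₂ = 0.710000 − 1.733085·(1.090000)/(3.202625) = 0.120152;  |Δ| = 0.589848
F(0.120152) = 0.157182
s₃ = 0.120152 − 0.157182·(-0.589848)/(-1.575902) = 0.061320;  |Δ| = 0.058832
F(0.061320) = -0.041239
s₄ = 0.061320 − (-0.041239)·(-0.058832)/(-0.198421) = 0.073547;  |Δ| = 0.012227
F(0.073547) = 0.000211
s₅ = 0.073547 − 0.000211·(0.012227)/(0.041450) = 0.073485;  |Δ| = 0.000062
|s₅ − s₄| = 0.000062 < 10^{-3}

n = 5, sₙ = 0.0735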